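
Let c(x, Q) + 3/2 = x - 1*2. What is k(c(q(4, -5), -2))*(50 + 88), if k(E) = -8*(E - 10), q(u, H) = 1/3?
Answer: 14536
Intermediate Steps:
q(u, H) = 1/3
c(x, Q) = -7/2 + x (c(x, Q) = -3/2 + (x - 1*2) = -3/2 + (x - 2) = -3/2 + (-2 + x) = -7/2 + x)
k(E) = 80 - 8*E (k(E) = -8*(-10 + E) = 80 - 8*E)
k(c(q(4, -5), -2))*(50 + 88) = (80 - 8*(-7/2 + 1/3))*(50 + 88) = (80 - 8*(-19/6))*138 = (80 + 76/3)*138 = (316/3)*138 = 14536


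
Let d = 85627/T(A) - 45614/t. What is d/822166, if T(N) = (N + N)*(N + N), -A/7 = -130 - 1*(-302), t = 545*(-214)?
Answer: 137238906953/278005096760594560 ≈ 4.9366e-7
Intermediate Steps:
t = -116630
A = -1204 (A = -7*(-130 - 1*(-302)) = -7*(-130 + 302) = -7*172 = -1204)
T(N) = 4*N² (T(N) = (2*N)*(2*N) = 4*N²)
d = 137238906953/338137428160 (d = 85627/((4*(-1204)²)) - 45614/(-116630) = 85627/((4*1449616)) - 45614*(-1/116630) = 85627/5798464 + 22807/58315 = 137238906953/338137428160 ≈ 0.40587)
d/822166 = (137238906953/338137428160)/822166 = (137238906953/338137428160)*(1/822166) = 137238906953/278005096760594560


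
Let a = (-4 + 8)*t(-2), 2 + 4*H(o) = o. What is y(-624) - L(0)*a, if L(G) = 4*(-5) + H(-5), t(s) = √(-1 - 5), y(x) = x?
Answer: -624 + 87*I*√6 ≈ -624.0 + 213.11*I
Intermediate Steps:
H(o) = -½ + o/4
t(s) = I*√6 (t(s) = √(-6) = I*√6)
L(G) = -87/4 (L(G) = 4*(-5) + (-½ + (¼)*(-5)) = -20 + (-½ - 5/4) = -20 - 7/4 = -87/4)
a = 4*I*√6 (a = (-4 + 8)*(I*√6) = 4*(I*√6) = 4*I*√6 ≈ 9.798*I)
y(-624) - L(0)*a = -624 - (-87)*4*I*√6/4 = -624 - (-87)*I*√6 = -624 + 87*I*√6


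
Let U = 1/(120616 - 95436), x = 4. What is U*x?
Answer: 1/6295 ≈ 0.00015886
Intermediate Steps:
U = 1/25180 ≈ 3.9714e-5
U*x = (1/25180)*4 = 1/6295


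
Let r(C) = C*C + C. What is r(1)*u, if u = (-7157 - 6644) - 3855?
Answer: -35312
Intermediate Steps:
u = -17656 (u = -13801 - 3855 = -17656)
r(C) = C + C**2 (r(C) = C**2 + C = C + C**2)
r(1)*u = (1*(1 + 1))*(-17656) = (1*2)*(-17656) = 2*(-17656) = -35312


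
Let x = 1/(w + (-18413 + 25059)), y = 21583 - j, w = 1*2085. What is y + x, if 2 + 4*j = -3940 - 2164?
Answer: 403538091/17462 ≈ 23110.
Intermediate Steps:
w = 2085
j = -3053/2 (j = -1/2 + (-3940 - 2164)/4 = -1/2 + (1/4)*(-6104) = -1/2 - 1526 = -3053/2 ≈ -1526.5)
y = 46219/2 (y = 21583 - 1*(-3053/2) = 21583 + 3053/2 = 46219/2 ≈ 23110.)
x = 1/8731 (x = 1/(2085 + (-18413 + 25059)) = 1/(2085 + 6646) = 1/8731 ≈ 0.00011453)
y + x = 46219/2 + 1/8731 = 403538091/17462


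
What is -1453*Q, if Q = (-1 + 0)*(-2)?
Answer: -2906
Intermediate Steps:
Q = 2 (Q = -1*(-2) = 2)
-1453*Q = -1453*2 = -2906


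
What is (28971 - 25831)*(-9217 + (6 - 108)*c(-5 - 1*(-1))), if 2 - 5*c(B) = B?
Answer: -29325716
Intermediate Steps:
c(B) = 2/5 - B/5
(28971 - 25831)*(-9217 + (6 - 108)*c(-5 - 1*(-1))) = (28971 - 25831)*(-9217 + (6 - 108)*(2/5 - (-5 - 1*(-1))/5)) = 3140*(-9217 - 102*(2/5 - (-5 + 1)/5)) = 3140*(-9217 - 102*(2/5 - 1/5*(-4))) = 3140*(-9217 - 102*(2/5 + 4/5)) = 3140*(-9217 - 102*6/5) = 3140*(-9217 - 612/5) = 3140*(-46697/5) = -29325716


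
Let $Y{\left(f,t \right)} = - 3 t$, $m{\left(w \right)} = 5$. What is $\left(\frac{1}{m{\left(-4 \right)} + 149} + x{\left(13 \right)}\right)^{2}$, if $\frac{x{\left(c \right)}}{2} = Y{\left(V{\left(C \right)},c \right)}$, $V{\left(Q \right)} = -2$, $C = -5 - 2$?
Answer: $\frac{144264121}{23716} \approx 6083.0$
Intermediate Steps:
$C = -7$ ($C = -5 - 2 = -7$)
$x{\left(c \right)} = - 6 c$ ($x{\left(c \right)} = 2 \left(- 3 c\right) = - 6 c$)
$\left(\frac{1}{m{\left(-4 \right)} + 149} + x{\left(13 \right)}\right)^{2} = \left(\frac{1}{5 + 149} - 78\right)^{2} = \left(\frac{1}{154} - 78\right)^{2} = \left(- \frac{12011}{154}\right)^{2} = \frac{144264121}{23716}$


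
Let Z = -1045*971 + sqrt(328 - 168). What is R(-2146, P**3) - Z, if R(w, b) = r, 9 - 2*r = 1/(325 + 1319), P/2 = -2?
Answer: 3336331955/3288 - 4*sqrt(10) ≈ 1.0147e+6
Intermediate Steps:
P = -4 (P = 2*(-2) = -4)
Z = -1014695 + 4*sqrt(10) (Z = -1014695 + sqrt(160) = -1014695 + 4*sqrt(10) ≈ -1.0147e+6)
r = 14795/3288 (r = 9/2 - 1/(2*(325 + 1319)) = 9/2 - 1/2/1644 = 9/2 - 1/2*1/1644 = 9/2 - 1/3288 = 14795/3288 ≈ 4.4997)
R(w, b) = 14795/3288
R(-2146, P**3) - Z = 14795/3288 - (-1014695 + 4*sqrt(10)) = 14795/3288 + (1014695 - 4*sqrt(10)) = 3336331955/3288 - 4*sqrt(10)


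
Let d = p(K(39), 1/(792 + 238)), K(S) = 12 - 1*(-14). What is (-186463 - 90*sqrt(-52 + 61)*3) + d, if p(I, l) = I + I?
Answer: -187221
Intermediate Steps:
K(S) = 26 (K(S) = 12 + 14 = 26)
p(I, l) = 2*I
d = 52 (d = 2*26 = 52)
(-186463 - 90*sqrt(-52 + 61)*3) + d = (-186463 - 90*sqrt(-52 + 61)*3) + 52 = (-186463 - 90*sqrt(9)*3) + 52 = (-186463 - 90*3*3) + 52 = (-186463 - 270*3) + 52 = (-186463 - 810) + 52 = -187273 + 52 = -187221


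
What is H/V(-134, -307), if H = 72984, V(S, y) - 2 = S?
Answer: -6082/11 ≈ -552.91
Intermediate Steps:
V(S, y) = 2 + S
H/V(-134, -307) = 72984/(2 - 134) = 72984/(-132) = 72984*(-1/132) = -6082/11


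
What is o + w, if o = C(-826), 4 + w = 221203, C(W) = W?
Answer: 220373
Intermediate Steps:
w = 221199 (w = -4 + 221203 = 221199)
o = -826
o + w = -826 + 221199 = 220373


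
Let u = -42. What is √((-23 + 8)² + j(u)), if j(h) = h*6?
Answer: 3*I*√3 ≈ 5.1962*I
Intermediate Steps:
j(h) = 6*h
√((-23 + 8)² + j(u)) = √((-23 + 8)² + 6*(-42)) = √((-15)² - 252) = √(225 - 252) = √(-27) = 3*I*√3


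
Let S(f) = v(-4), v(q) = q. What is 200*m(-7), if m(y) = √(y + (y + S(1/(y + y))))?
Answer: 600*I*√2 ≈ 848.53*I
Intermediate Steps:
S(f) = -4
m(y) = √(-4 + 2*y) (m(y) = √(y + (y - 4)) = √(y + (-4 + y)) = √(-4 + 2*y))
200*m(-7) = 200*√(-4 + 2*(-7)) = 200*√(-4 - 14) = 200*√(-18) = 200*(3*I*√2) = 600*I*√2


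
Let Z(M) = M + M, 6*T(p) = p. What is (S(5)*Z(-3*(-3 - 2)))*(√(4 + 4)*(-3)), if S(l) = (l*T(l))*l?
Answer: -3750*√2 ≈ -5303.3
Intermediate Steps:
T(p) = p/6
Z(M) = 2*M
S(l) = l³/6 (S(l) = (l*(l/6))*l = (l²/6)*l = l³/6)
(S(5)*Z(-3*(-3 - 2)))*(√(4 + 4)*(-3)) = (((⅙)*5³)*(2*(-3*(-3 - 2))))*(√(4 + 4)*(-3)) = (((⅙)*125)*(2*(-3*(-5))))*(√8*(-3)) = (125*(2*15)/6)*((2*√2)*(-3)) = ((125/6)*30)*(-6*√2) = 625*(-6*√2) = -3750*√2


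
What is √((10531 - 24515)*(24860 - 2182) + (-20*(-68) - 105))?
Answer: 3*I*√35236433 ≈ 17808.0*I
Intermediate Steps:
√((10531 - 24515)*(24860 - 2182) + (-20*(-68) - 105)) = √(-13984*22678 + (1360 - 105)) = √(-317129152 + 1255) = √(-317127897) = 3*I*√35236433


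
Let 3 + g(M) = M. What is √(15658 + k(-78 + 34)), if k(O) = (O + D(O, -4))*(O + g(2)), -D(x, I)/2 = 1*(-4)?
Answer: √17278 ≈ 131.45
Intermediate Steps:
g(M) = -3 + M
D(x, I) = 8 (D(x, I) = -2*(-4) = 8)
k(O) = (-1 + O)*(8 + O) (k(O) = (O + 8)*(O + (-3 + 2)) = (8 + O)*(O - 1) = (8 + O)*(-1 + O) = (-1 + O)*(8 + O))
√(15658 + k(-78 + 34)) = √(15658 + (-8 + (-78 + 34)² + 7*(-78 + 34))) = √(15658 + (-8 + (-44)² + 7*(-44))) = √(15658 + (-8 + 1936 - 308)) = √(15658 + 1620) = √17278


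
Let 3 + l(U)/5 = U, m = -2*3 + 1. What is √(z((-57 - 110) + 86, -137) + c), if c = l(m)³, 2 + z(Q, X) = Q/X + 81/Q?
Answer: I*√1201261210/137 ≈ 252.99*I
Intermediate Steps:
m = -5 (m = -6 + 1 = -5)
l(U) = -15 + 5*U
z(Q, X) = -2 + 81/Q + Q/X (z(Q, X) = -2 + (Q/X + 81/Q) = -2 + (81/Q + Q/X) = -2 + 81/Q + Q/X)
c = -64000 (c = (-15 + 5*(-5))³ = (-15 - 25)³ = (-40)³ = -64000)
√(z((-57 - 110) + 86, -137) + c) = √((-2 + 81/((-57 - 110) + 86) + ((-57 - 110) + 86)/(-137)) - 64000) = √((-2 + 81/(-167 + 86) + (-167 + 86)*(-1/137)) - 64000) = √((-2 + 81/(-81) - 81*(-1/137)) - 64000) = √((-2 + 81*(-1/81) + 81/137) - 64000) = √((-2 - 1 + 81/137) - 64000) = √(-330/137 - 64000) = √(-8768330/137) = I*√1201261210/137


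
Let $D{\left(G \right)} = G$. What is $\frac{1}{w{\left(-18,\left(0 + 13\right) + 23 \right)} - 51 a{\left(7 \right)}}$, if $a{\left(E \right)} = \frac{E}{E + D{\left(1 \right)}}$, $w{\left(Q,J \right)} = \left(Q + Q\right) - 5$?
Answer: $- \frac{8}{685} \approx -0.011679$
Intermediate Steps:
$w{\left(Q,J \right)} = -5 + 2 Q$ ($w{\left(Q,J \right)} = 2 Q - 5 = -5 + 2 Q$)
$a{\left(E \right)} = \frac{E}{1 + E}$ ($a{\left(E \right)} = \frac{E}{E + 1} = \frac{E}{1 + E}$)
$\frac{1}{w{\left(-18,\left(0 + 13\right) + 23 \right)} - 51 a{\left(7 \right)}} = \frac{1}{\left(-5 + 2 \left(-18\right)\right) - 51 \frac{7}{1 + 7}} = \frac{1}{\left(-5 - 36\right) - 51 \cdot \frac{7}{8}} = \frac{1}{-41 - 51 \cdot 7 \cdot \frac{1}{8}} = \frac{1}{-41 - \frac{357}{8}} = \frac{1}{- \frac{685}{8}} = - \frac{8}{685}$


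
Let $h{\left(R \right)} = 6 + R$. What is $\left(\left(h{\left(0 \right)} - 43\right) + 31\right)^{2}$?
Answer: $36$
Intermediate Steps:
$\left(\left(h{\left(0 \right)} - 43\right) + 31\right)^{2} = \left(\left(\left(6 + 0\right) - 43\right) + 31\right)^{2} = \left(\left(6 - 43\right) + 31\right)^{2} = \left(-37 + 31\right)^{2} = \left(-6\right)^{2} = 36$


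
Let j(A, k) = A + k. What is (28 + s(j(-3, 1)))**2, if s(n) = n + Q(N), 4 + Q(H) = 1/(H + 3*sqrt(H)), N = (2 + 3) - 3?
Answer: 46827/98 + 459*sqrt(2)/49 ≈ 491.07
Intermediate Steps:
N = 2 (N = 5 - 3 = 2)
Q(H) = -4 + 1/(H + 3*sqrt(H))
s(n) = n + (-7 - 12*sqrt(2))/(2 + 3*sqrt(2)) (s(n) = n + (1 - 12*sqrt(2) - 4*2)/(2 + 3*sqrt(2)) = n + (1 - 12*sqrt(2) - 8)/(2 + 3*sqrt(2)) = n + (-7 - 12*sqrt(2))/(2 + 3*sqrt(2)))
(28 + s(j(-3, 1)))**2 = (28 + (-29/7 + (-3 + 1) + 3*sqrt(2)/14))**2 = (28 + (-29/7 - 2 + 3*sqrt(2)/14))**2 = (28 + (-43/7 + 3*sqrt(2)/14))**2 = (153/7 + 3*sqrt(2)/14)**2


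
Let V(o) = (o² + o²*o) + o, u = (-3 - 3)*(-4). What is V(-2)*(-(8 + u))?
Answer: 192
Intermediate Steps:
u = 24 (u = -6*(-4) = 24)
V(o) = o + o² + o³ (V(o) = (o² + o³) + o = o + o² + o³)
V(-2)*(-(8 + u)) = (-2*(1 - 2 + (-2)²))*(-(8 + 24)) = (-2*(1 - 2 + 4))*(-1*32) = -2*3*(-32) = -6*(-32) = 192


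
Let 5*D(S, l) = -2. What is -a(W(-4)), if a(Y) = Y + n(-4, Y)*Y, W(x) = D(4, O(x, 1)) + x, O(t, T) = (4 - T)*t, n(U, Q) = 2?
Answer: 66/5 ≈ 13.200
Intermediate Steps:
O(t, T) = t*(4 - T)
D(S, l) = -2/5 (D(S, l) = (1/5)*(-2) = -2/5)
W(x) = -2/5 + x
a(Y) = 3*Y (a(Y) = Y + 2*Y = 3*Y)
-a(W(-4)) = -3*(-2/5 - 4) = -3*(-22)/5 = -1*(-66/5) = 66/5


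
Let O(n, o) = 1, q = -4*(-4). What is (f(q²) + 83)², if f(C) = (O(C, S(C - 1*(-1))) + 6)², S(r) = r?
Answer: 17424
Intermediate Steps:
q = 16
f(C) = 49 (f(C) = (1 + 6)² = 7² = 49)
(f(q²) + 83)² = (49 + 83)² = 132² = 17424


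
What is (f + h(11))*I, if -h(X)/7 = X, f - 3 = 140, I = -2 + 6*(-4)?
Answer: -1716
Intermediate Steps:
I = -26 (I = -2 - 24 = -26)
f = 143 (f = 3 + 140 = 143)
h(X) = -7*X
(f + h(11))*I = (143 - 7*11)*(-26) = (143 - 77)*(-26) = 66*(-26) = -1716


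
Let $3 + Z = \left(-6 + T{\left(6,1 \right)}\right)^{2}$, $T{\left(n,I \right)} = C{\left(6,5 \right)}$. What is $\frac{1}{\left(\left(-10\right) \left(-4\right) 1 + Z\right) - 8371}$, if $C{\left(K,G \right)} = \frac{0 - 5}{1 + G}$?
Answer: $- \frac{36}{298343} \approx -0.00012067$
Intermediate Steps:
$C{\left(K,G \right)} = - \frac{5}{1 + G}$
$T{\left(n,I \right)} = - \frac{5}{6}$ ($T{\left(n,I \right)} = - \frac{5}{1 + 5} = - \frac{5}{6}$)
$Z = \frac{1573}{36}$ ($Z = -3 + \left(-6 - \frac{5}{6}\right)^{2} = -3 + \left(- \frac{41}{6}\right)^{2} = -3 + \frac{1681}{36} = \frac{1573}{36} \approx 43.694$)
$\frac{1}{\left(\left(-10\right) \left(-4\right) 1 + Z\right) - 8371} = \frac{1}{\left(\left(-10\right) \left(-4\right) 1 + \frac{1573}{36}\right) - 8371} = \frac{1}{\left(40 \cdot 1 + \frac{1573}{36}\right) - 8371} = \frac{1}{\left(40 + \frac{1573}{36}\right) - 8371} = \frac{1}{\frac{3013}{36} - 8371} = \frac{1}{- \frac{298343}{36}} = - \frac{36}{298343}$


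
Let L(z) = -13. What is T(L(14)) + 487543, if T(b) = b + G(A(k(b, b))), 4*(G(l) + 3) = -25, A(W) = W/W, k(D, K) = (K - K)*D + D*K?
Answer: 1950083/4 ≈ 4.8752e+5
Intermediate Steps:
k(D, K) = D*K (k(D, K) = 0*D + D*K = 0 + D*K = D*K)
A(W) = 1
G(l) = -37/4 (G(l) = -3 + (¼)*(-25) = -3 - 25/4 = -37/4)
T(b) = -37/4 + b (T(b) = b - 37/4 = -37/4 + b)
T(L(14)) + 487543 = (-37/4 - 13) + 487543 = -89/4 + 487543 = 1950083/4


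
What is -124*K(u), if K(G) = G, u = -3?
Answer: 372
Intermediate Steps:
-124*K(u) = -124*(-3) = 372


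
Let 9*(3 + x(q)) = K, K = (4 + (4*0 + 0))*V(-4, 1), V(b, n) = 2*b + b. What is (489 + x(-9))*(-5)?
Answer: -7210/3 ≈ -2403.3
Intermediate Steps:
V(b, n) = 3*b
K = -48 (K = (4 + (4*0 + 0))*(3*(-4)) = (4 + (0 + 0))*(-12) = (4 + 0)*(-12) = 4*(-12) = -48)
x(q) = -25/3 (x(q) = -3 + (⅑)*(-48) = -3 - 16/3 = -25/3)
(489 + x(-9))*(-5) = (489 - 25/3)*(-5) = (1442/3)*(-5) = -7210/3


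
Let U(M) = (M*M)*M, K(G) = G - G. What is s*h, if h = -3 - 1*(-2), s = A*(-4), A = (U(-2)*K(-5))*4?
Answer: 0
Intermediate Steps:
K(G) = 0
U(M) = M³ (U(M) = M²*M = M³)
A = 0 (A = ((-2)³*0)*4 = -8*0*4 = 0*4 = 0)
s = 0 (s = 0*(-4) = 0)
h = -1 (h = -3 + 2 = -1)
s*h = 0*(-1) = 0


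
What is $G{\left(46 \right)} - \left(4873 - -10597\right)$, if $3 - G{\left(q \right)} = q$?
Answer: $-15513$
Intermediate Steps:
$G{\left(q \right)} = 3 - q$
$G{\left(46 \right)} - \left(4873 - -10597\right) = \left(3 - 46\right) - \left(4873 - -10597\right) = \left(3 - 46\right) - \left(4873 + 10597\right) = -43 - 15470 = -15513$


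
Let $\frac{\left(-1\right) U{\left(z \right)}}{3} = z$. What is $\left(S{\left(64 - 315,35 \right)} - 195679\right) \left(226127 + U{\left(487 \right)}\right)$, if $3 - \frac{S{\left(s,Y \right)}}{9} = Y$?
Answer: $-44027122022$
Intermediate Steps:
$S{\left(s,Y \right)} = 27 - 9 Y$
$U{\left(z \right)} = - 3 z$
$\left(S{\left(64 - 315,35 \right)} - 195679\right) \left(226127 + U{\left(487 \right)}\right) = \left(\left(27 - 315\right) - 195679\right) \left(226127 - 1461\right) = \left(-288 - 195679\right) 224666 = \left(-195967\right) 224666 = -44027122022$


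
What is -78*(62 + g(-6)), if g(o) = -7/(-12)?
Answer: -9763/2 ≈ -4881.5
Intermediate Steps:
g(o) = 7/12 (g(o) = -7*(-1/12) = 7/12)
-78*(62 + g(-6)) = -78*(62 + 7/12) = -78*751/12 = -9763/2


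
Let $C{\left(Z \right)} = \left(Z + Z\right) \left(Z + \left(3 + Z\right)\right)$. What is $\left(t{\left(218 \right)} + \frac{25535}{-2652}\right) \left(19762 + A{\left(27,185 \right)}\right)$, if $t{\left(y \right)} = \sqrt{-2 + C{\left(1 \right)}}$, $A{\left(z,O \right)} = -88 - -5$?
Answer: $- \frac{502503265}{2652} + 39358 \sqrt{2} \approx -1.3382 \cdot 10^{5}$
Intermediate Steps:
$A{\left(z,O \right)} = -83$ ($A{\left(z,O \right)} = -88 + 5 = -83$)
$C{\left(Z \right)} = 2 Z \left(3 + 2 Z\right)$
$t{\left(y \right)} = 2 \sqrt{2}$ ($t{\left(y \right)} = \sqrt{-2 + 2 \cdot 1 \left(3 + 2 \cdot 1\right)} = \sqrt{-2 + 2 \cdot 1 \left(3 + 2\right)} = \sqrt{-2 + 2 \cdot 1 \cdot 5} = \sqrt{-2 + 10} = \sqrt{8} = 2 \sqrt{2}$)
$\left(t{\left(218 \right)} + \frac{25535}{-2652}\right) \left(19762 + A{\left(27,185 \right)}\right) = \left(2 \sqrt{2} + \frac{25535}{-2652}\right) \left(19762 - 83\right) = \left(2 \sqrt{2} + 25535 \left(- \frac{1}{2652}\right)\right) 19679 = \left(2 \sqrt{2} - \frac{25535}{2652}\right) 19679 = \left(- \frac{25535}{2652} + 2 \sqrt{2}\right) 19679 = - \frac{502503265}{2652} + 39358 \sqrt{2}$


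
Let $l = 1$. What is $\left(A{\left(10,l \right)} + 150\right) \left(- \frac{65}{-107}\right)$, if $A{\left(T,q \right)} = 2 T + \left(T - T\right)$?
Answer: $\frac{11050}{107} \approx 103.27$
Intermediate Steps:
$A{\left(T,q \right)} = 2 T$ ($A{\left(T,q \right)} = 2 T + 0 = 2 T$)
$\left(A{\left(10,l \right)} + 150\right) \left(- \frac{65}{-107}\right) = \left(2 \cdot 10 + 150\right) \left(- \frac{65}{-107}\right) = \left(20 + 150\right) \left(\left(-65\right) \left(- \frac{1}{107}\right)\right) = 170 \cdot \frac{65}{107} = \frac{11050}{107}$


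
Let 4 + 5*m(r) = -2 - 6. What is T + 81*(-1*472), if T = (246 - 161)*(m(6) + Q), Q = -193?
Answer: -54841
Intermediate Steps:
m(r) = -12/5 (m(r) = -⅘ + (-2 - 6)/5 = -⅘ + (⅕)*(-8) = -⅘ - 8/5 = -12/5)
T = -16609 (T = (246 - 161)*(-12/5 - 193) = 85*(-977/5) = -16609)
T + 81*(-1*472) = -16609 + 81*(-1*472) = -16609 + 81*(-472) = -16609 - 38232 = -54841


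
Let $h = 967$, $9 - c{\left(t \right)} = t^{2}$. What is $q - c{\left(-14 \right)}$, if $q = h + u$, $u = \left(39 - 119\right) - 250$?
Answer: $824$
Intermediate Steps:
$c{\left(t \right)} = 9 - t^{2}$
$u = -330$ ($u = -80 - 250 = -330$)
$q = 637$ ($q = 967 - 330 = 637$)
$q - c{\left(-14 \right)} = 637 - \left(9 - \left(-14\right)^{2}\right) = 637 - \left(9 - 196\right) = 637 - -187 = 637 + 187 = 824$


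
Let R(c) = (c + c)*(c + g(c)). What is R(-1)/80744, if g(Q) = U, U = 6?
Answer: -5/40372 ≈ -0.00012385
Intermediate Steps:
g(Q) = 6
R(c) = 2*c*(6 + c) (R(c) = (c + c)*(c + 6) = (2*c)*(6 + c) = 2*c*(6 + c))
R(-1)/80744 = (2*(-1)*(6 - 1))/80744 = (2*(-1)*5)*(1/80744) = -10*1/80744 = -5/40372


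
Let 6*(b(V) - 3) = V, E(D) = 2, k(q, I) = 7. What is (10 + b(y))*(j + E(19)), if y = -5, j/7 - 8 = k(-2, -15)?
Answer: 7811/6 ≈ 1301.8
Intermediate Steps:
j = 105 (j = 56 + 7*7 = 56 + 49 = 105)
b(V) = 3 + V/6
(10 + b(y))*(j + E(19)) = (10 + (3 + (⅙)*(-5)))*(105 + 2) = (10 + (3 - ⅚))*107 = (10 + 13/6)*107 = (73/6)*107 = 7811/6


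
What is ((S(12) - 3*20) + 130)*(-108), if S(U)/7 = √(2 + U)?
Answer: -7560 - 756*√14 ≈ -10389.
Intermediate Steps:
S(U) = 7*√(2 + U)
((S(12) - 3*20) + 130)*(-108) = ((7*√(2 + 12) - 3*20) + 130)*(-108) = ((7*√14 - 60) + 130)*(-108) = ((-60 + 7*√14) + 130)*(-108) = (70 + 7*√14)*(-108) = -7560 - 756*√14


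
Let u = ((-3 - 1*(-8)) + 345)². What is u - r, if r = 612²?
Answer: -252044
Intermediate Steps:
r = 374544
u = 122500 (u = ((-3 + 8) + 345)² = (5 + 345)² = 350² = 122500)
u - r = 122500 - 1*374544 = 122500 - 374544 = -252044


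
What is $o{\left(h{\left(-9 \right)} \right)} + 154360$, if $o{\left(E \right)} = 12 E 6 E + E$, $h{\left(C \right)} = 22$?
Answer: $189230$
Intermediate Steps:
$o{\left(E \right)} = E + 72 E^{2}$ ($o{\left(E \right)} = 12 \cdot 6 E^{2} + E = 72 E^{2} + E = E + 72 E^{2}$)
$o{\left(h{\left(-9 \right)} \right)} + 154360 = 22 \left(1 + 72 \cdot 22\right) + 154360 = 22 \left(1 + 1584\right) + 154360 = 22 \cdot 1585 + 154360 = 34870 + 154360 = 189230$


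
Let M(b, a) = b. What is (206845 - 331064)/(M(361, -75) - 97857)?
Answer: 124219/97496 ≈ 1.2741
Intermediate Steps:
(206845 - 331064)/(M(361, -75) - 97857) = (206845 - 331064)/(361 - 97857) = -124219/(-97496) = -124219*(-1/97496) = 124219/97496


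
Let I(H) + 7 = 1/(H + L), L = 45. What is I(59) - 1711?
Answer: -178671/104 ≈ -1718.0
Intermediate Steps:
I(H) = -7 + 1/(45 + H) (I(H) = -7 + 1/(H + 45) = -7 + 1/(45 + H))
I(59) - 1711 = (-314 - 7*59)/(45 + 59) - 1711 = (-314 - 413)/104 - 1711 = (1/104)*(-727) - 1711 = -727/104 - 1711 = -178671/104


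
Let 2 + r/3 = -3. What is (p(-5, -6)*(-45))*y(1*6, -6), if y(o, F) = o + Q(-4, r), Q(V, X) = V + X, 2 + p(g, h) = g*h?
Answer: 16380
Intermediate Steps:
r = -15 (r = -6 + 3*(-3) = -6 - 9 = -15)
p(g, h) = -2 + g*h
y(o, F) = -19 + o (y(o, F) = o + (-4 - 15) = o - 19 = -19 + o)
(p(-5, -6)*(-45))*y(1*6, -6) = ((-2 - 5*(-6))*(-45))*(-19 + 1*6) = ((-2 + 30)*(-45))*(-19 + 6) = (28*(-45))*(-13) = -1260*(-13) = 16380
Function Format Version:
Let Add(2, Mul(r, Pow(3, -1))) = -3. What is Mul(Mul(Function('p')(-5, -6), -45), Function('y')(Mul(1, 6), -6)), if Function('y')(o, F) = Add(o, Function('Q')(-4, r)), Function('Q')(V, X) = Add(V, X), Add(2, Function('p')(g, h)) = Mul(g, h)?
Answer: 16380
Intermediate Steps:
r = -15 (r = Add(-6, Mul(3, -3)) = Add(-6, -9) = -15)
Function('p')(g, h) = Add(-2, Mul(g, h))
Function('y')(o, F) = Add(-19, o) (Function('y')(o, F) = Add(o, Add(-4, -15)) = Add(o, -19) = Add(-19, o))
Mul(Mul(Function('p')(-5, -6), -45), Function('y')(Mul(1, 6), -6)) = Mul(Mul(Add(-2, Mul(-5, -6)), -45), Add(-19, Mul(1, 6))) = Mul(Mul(Add(-2, 30), -45), Add(-19, 6)) = Mul(Mul(28, -45), -13) = Mul(-1260, -13) = 16380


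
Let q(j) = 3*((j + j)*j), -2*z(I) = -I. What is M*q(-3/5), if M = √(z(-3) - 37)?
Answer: 27*I*√154/25 ≈ 13.402*I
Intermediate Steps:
z(I) = I/2 (z(I) = -(-1)*I/2 = I/2)
M = I*√154/2 (M = √((½)*(-3) - 37) = √(-3/2 - 37) = √(-77/2) = I*√154/2 ≈ 6.2048*I)
q(j) = 6*j² (q(j) = 3*((2*j)*j) = 3*(2*j²) = 6*j²)
M*q(-3/5) = (I*√154/2)*(6*(-3/5)²) = (I*√154/2)*(6*(-3*⅕)²) = (I*√154/2)*(6*(-⅗)²) = (I*√154/2)*(6*(9/25)) = (I*√154/2)*(54/25) = 27*I*√154/25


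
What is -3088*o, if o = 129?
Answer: -398352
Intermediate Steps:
-3088*o = -3088*129 = -398352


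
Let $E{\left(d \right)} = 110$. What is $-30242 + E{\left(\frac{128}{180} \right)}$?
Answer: $-30132$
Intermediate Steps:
$-30242 + E{\left(\frac{128}{180} \right)} = -30242 + 110 = -30132$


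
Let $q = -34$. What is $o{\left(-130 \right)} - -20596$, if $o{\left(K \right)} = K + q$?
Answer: $20432$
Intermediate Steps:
$o{\left(K \right)} = -34 + K$ ($o{\left(K \right)} = K - 34 = -34 + K$)
$o{\left(-130 \right)} - -20596 = \left(-34 - 130\right) - -20596 = -164 + 20596 = 20432$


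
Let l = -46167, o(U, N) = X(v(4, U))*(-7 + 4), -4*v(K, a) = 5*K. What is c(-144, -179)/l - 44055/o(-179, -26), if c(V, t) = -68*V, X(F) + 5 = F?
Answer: -45204021/30778 ≈ -1468.7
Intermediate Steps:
v(K, a) = -5*K/4
X(F) = -5 + F
o(U, N) = 30 (o(U, N) = (-5 - 5/4*4)*(-7 + 4) = (-5 - 5)*(-3) = -10*(-3) = 30)
c(-144, -179)/l - 44055/o(-179, -26) = -68*(-144)/(-46167) - 44055/30 = 9792*(-1/46167) - 44055*1/30 = -3264/15389 - 2937/2 = -45204021/30778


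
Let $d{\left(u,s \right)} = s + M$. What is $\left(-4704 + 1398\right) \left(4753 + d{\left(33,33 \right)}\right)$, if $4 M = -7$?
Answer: $- \frac{31633461}{2} \approx -1.5817 \cdot 10^{7}$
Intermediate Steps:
$M = - \frac{7}{4}$ ($M = \frac{1}{4} \left(-7\right) = - \frac{7}{4} \approx -1.75$)
$d{\left(u,s \right)} = - \frac{7}{4} + s$ ($d{\left(u,s \right)} = s - \frac{7}{4} = - \frac{7}{4} + s$)
$\left(-4704 + 1398\right) \left(4753 + d{\left(33,33 \right)}\right) = \left(-4704 + 1398\right) \left(4753 + \left(- \frac{7}{4} + 33\right)\right) = - 3306 \left(4753 + \frac{125}{4}\right) = \left(-3306\right) \frac{19137}{4} = - \frac{31633461}{2}$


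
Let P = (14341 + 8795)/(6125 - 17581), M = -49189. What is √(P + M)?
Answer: I*√6304517830/358 ≈ 221.79*I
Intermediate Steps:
P = -723/358 (P = 23136/(-11456) = 23136*(-1/11456) = -723/358 ≈ -2.0196)
√(P + M) = √(-723/358 - 49189) = √(-17610385/358) = I*√6304517830/358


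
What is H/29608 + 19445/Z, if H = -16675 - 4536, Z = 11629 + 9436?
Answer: 25783569/124738504 ≈ 0.20670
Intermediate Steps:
Z = 21065
H = -21211
H/29608 + 19445/Z = -21211/29608 + 19445/21065 = -21211*1/29608 + 19445*(1/21065) = -21211/29608 + 3889/4213 = 25783569/124738504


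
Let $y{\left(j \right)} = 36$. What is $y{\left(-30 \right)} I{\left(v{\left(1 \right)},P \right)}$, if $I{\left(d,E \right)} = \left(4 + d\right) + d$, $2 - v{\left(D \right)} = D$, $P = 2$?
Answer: $216$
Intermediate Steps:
$v{\left(D \right)} = 2 - D$
$I{\left(d,E \right)} = 4 + 2 d$
$y{\left(-30 \right)} I{\left(v{\left(1 \right)},P \right)} = 36 \left(4 + 2 \left(2 - 1\right)\right) = 36 \left(4 + 2 \cdot 1\right) = 36 \left(4 + 2\right) = 36 \cdot 6 = 216$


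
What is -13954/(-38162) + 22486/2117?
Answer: 443825675/40394477 ≈ 10.987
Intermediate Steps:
-13954/(-38162) + 22486/2117 = -13954*(-1/38162) + 22486*(1/2117) = 6977/19081 + 22486/2117 = 443825675/40394477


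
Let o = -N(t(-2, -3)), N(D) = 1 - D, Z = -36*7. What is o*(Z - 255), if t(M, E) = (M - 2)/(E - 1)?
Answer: 0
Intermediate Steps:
Z = -252
t(M, E) = (-2 + M)/(-1 + E)
o = 0 (o = -(1 - (-2 - 2)/(-1 - 3)) = -(1 - (-4)/(-4)) = -(1 - (-1)*(-4)/4) = -(1 - 1*1) = -(1 - 1) = -1*0 = 0)
o*(Z - 255) = 0*(-252 - 255) = 0*(-507) = 0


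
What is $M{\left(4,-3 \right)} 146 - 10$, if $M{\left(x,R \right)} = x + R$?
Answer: $136$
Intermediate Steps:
$M{\left(x,R \right)} = R + x$
$M{\left(4,-3 \right)} 146 - 10 = \left(-3 + 4\right) 146 - 10 = 1 \cdot 146 - 10 = 146 - 10 = 136$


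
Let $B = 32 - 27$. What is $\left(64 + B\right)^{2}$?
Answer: $4761$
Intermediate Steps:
$B = 5$ ($B = 32 - 27 = 5$)
$\left(64 + B\right)^{2} = \left(64 + 5\right)^{2} = 69^{2} = 4761$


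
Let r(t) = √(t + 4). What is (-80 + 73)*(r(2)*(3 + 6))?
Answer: -63*√6 ≈ -154.32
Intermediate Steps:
r(t) = √(4 + t)
(-80 + 73)*(r(2)*(3 + 6)) = (-80 + 73)*(√(4 + 2)*(3 + 6)) = -7*√6*9 = -63*√6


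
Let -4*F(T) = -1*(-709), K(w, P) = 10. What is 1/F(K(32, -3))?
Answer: -4/709 ≈ -0.0056418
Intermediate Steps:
F(T) = -709/4 (F(T) = -(-1)*(-709)/4 = -1/4*709 = -709/4)
1/F(K(32, -3)) = 1/(-709/4) = -4/709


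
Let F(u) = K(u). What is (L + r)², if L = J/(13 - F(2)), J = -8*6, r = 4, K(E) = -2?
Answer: 16/25 ≈ 0.64000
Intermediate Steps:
F(u) = -2
J = -48
L = -16/5 (L = -48/(13 - 1*(-2)) = -48/(13 + 2) = -48/15 = -48*1/15 = -16/5 ≈ -3.2000)
(L + r)² = (-16/5 + 4)² = (⅘)² = 16/25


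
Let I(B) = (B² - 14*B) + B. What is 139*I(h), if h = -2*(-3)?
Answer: -5838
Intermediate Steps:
h = 6
I(B) = B² - 13*B
139*I(h) = 139*(6*(-13 + 6)) = 139*(6*(-7)) = 139*(-42) = -5838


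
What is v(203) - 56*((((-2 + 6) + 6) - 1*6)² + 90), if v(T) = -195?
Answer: -6131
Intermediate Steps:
v(203) - 56*((((-2 + 6) + 6) - 1*6)² + 90) = -195 - 56*((((-2 + 6) + 6) - 1*6)² + 90) = -195 - 56*(((4 + 6) - 6)² + 90) = -195 - 56*((10 - 6)² + 90) = -195 - 56*(4² + 90) = -195 - 56*(16 + 90) = -195 - 56*106 = -195 - 5936 = -6131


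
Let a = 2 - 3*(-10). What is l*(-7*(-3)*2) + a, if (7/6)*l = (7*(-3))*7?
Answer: -5260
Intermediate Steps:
a = 32 (a = 2 + 30 = 32)
l = -126 (l = 6*((7*(-3))*7)/7 = 6*(-21*7)/7 = (6/7)*(-147) = -126)
l*(-7*(-3)*2) + a = -126*(-7*(-3))*2 + 32 = -2646*2 + 32 = -126*42 + 32 = -5292 + 32 = -5260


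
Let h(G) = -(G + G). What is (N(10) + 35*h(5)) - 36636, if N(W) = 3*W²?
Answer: -36686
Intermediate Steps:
h(G) = -2*G
(N(10) + 35*h(5)) - 36636 = (3*10² + 35*(-2*5)) - 36636 = (3*100 + 35*(-10)) - 36636 = (300 - 350) - 36636 = -50 - 36636 = -36686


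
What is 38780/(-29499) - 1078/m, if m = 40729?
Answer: -1611270542/1201464771 ≈ -1.3411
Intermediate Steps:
38780/(-29499) - 1078/m = 38780/(-29499) - 1078/40729 = 38780*(-1/29499) - 1078*1/40729 = -38780/29499 - 1078/40729 = -1611270542/1201464771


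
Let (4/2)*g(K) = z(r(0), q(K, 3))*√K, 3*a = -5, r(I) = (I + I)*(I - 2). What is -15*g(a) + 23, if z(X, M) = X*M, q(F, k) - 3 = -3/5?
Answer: 23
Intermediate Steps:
q(F, k) = 12/5 (q(F, k) = 3 - 3/5 = 3 - 3*⅕ = 3 - ⅗ = 12/5)
r(I) = 2*I*(-2 + I) (r(I) = (2*I)*(-2 + I) = 2*I*(-2 + I))
a = -5/3 (a = (⅓)*(-5) = -5/3 ≈ -1.6667)
z(X, M) = M*X
g(K) = 0 (g(K) = ((12*(2*0*(-2 + 0))/5)*√K)/2 = ((12*(2*0*(-2))/5)*√K)/2 = (((12/5)*0)*√K)/2 = (0*√K)/2 = (½)*0 = 0)
-15*g(a) + 23 = -15*0 + 23 = 0 + 23 = 23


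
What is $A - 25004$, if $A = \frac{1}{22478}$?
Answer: $- \frac{562039911}{22478} \approx -25004.0$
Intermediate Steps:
$A = \frac{1}{22478} \approx 4.4488 \cdot 10^{-5}$
$A - 25004 = \frac{1}{22478} - 25004 = - \frac{562039911}{22478}$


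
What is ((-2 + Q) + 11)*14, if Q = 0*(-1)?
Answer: 126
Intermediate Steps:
Q = 0
((-2 + Q) + 11)*14 = ((-2 + 0) + 11)*14 = (-2 + 11)*14 = 9*14 = 126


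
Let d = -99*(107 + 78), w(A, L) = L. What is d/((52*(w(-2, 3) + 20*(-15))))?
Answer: 185/156 ≈ 1.1859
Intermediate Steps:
d = -18315 (d = -99*185 = -18315)
d/((52*(w(-2, 3) + 20*(-15)))) = -18315*1/(52*(3 + 20*(-15))) = -18315*1/(52*(3 - 300)) = -18315/(52*(-297)) = -18315/(-15444) = -18315*(-1/15444) = 185/156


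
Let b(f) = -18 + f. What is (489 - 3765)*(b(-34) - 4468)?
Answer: 14807520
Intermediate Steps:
(489 - 3765)*(b(-34) - 4468) = (489 - 3765)*((-18 - 34) - 4468) = -3276*(-52 - 4468) = -3276*(-4520) = 14807520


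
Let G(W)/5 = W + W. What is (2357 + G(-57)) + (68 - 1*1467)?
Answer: 388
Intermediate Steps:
G(W) = 10*W (G(W) = 5*(W + W) = 5*(2*W) = 10*W)
(2357 + G(-57)) + (68 - 1*1467) = (2357 + 10*(-57)) + (68 - 1*1467) = (2357 - 570) + (68 - 1467) = 1787 - 1399 = 388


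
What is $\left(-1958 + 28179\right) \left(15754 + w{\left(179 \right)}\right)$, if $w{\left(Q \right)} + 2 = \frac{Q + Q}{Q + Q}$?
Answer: $413059413$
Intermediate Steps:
$w{\left(Q \right)} = -1$ ($w{\left(Q \right)} = -2 + \frac{Q + Q}{Q + Q} = -2 + \frac{2 Q}{2 Q} = -2 + 2 Q \frac{1}{2 Q} = -2 + 1 = -1$)
$\left(-1958 + 28179\right) \left(15754 + w{\left(179 \right)}\right) = \left(-1958 + 28179\right) \left(15754 - 1\right) = 26221 \cdot 15753 = 413059413$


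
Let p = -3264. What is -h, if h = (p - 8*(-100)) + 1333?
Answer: 1131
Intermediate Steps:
h = -1131 (h = (-3264 - 8*(-100)) + 1333 = (-3264 + 800) + 1333 = -2464 + 1333 = -1131)
-h = -1*(-1131) = 1131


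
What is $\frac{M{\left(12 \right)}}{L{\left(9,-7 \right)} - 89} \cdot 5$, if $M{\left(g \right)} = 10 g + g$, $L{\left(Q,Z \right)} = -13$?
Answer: $- \frac{110}{17} \approx -6.4706$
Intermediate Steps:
$M{\left(g \right)} = 11 g$
$\frac{M{\left(12 \right)}}{L{\left(9,-7 \right)} - 89} \cdot 5 = \frac{11 \cdot 12}{-13 - 89} \cdot 5 = \frac{1}{-102} \cdot 132 \cdot 5 = \left(- \frac{1}{102}\right) 132 \cdot 5 = \left(- \frac{22}{17}\right) 5 = - \frac{110}{17}$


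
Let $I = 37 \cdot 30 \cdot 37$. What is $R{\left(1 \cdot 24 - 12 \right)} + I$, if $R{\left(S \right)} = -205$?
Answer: $40865$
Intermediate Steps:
$I = 41070$ ($I = 1110 \cdot 37 = 41070$)
$R{\left(1 \cdot 24 - 12 \right)} + I = -205 + 41070 = 40865$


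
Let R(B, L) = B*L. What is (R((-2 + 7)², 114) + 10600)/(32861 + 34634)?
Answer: 2690/13499 ≈ 0.19927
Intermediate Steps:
(R((-2 + 7)², 114) + 10600)/(32861 + 34634) = ((-2 + 7)²*114 + 10600)/(32861 + 34634) = (5²*114 + 10600)/67495 = (25*114 + 10600)*(1/67495) = (2850 + 10600)*(1/67495) = 13450*(1/67495) = 2690/13499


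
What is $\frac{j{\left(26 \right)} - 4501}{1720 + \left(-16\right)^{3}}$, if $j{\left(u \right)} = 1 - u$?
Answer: $\frac{2263}{1188} \approx 1.9049$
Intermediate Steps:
$\frac{j{\left(26 \right)} - 4501}{1720 + \left(-16\right)^{3}} = \frac{\left(1 - 26\right) - 4501}{1720 + \left(-16\right)^{3}} = \frac{\left(1 - 26\right) - 4501}{1720 - 4096} = \frac{-25 - 4501}{-2376} = \left(-4526\right) \left(- \frac{1}{2376}\right) = \frac{2263}{1188}$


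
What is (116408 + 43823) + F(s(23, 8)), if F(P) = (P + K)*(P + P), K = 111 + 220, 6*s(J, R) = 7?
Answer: 2898109/18 ≈ 1.6101e+5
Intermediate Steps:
s(J, R) = 7/6 (s(J, R) = (⅙)*7 = 7/6)
K = 331
F(P) = 2*P*(331 + P) (F(P) = (P + 331)*(P + P) = (331 + P)*(2*P) = 2*P*(331 + P))
(116408 + 43823) + F(s(23, 8)) = (116408 + 43823) + 2*(7/6)*(331 + 7/6) = 160231 + 2*(7/6)*(1993/6) = 160231 + 13951/18 = 2898109/18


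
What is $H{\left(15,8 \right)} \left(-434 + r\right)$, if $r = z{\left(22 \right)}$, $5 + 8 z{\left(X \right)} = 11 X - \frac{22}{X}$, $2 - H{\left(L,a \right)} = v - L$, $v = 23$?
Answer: $2427$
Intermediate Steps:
$H{\left(L,a \right)} = -21 + L$ ($H{\left(L,a \right)} = 2 - \left(23 - L\right) = 2 + \left(-23 + L\right) = -21 + L$)
$z{\left(X \right)} = - \frac{5}{8} - \frac{11}{4 X} + \frac{11 X}{8}$ ($z{\left(X \right)} = - \frac{5}{8} + \frac{11 X - \frac{22}{X}}{8} = - \frac{5}{8} + \frac{- \frac{22}{X} + 11 X}{8} = - \frac{5}{8} + \left(- \frac{11}{4 X} + \frac{11 X}{8}\right) = - \frac{5}{8} - \frac{11}{4 X} + \frac{11 X}{8}$)
$r = \frac{59}{2}$ ($r = \frac{-22 + 22 \left(-5 + 11 \cdot 22\right)}{8 \cdot 22} = \frac{1}{8} \cdot \frac{1}{22} \left(-22 + 22 \left(-5 + 242\right)\right) = \frac{1}{8} \cdot \frac{1}{22} \left(-22 + 22 \cdot 237\right) = \frac{1}{8} \cdot \frac{1}{22} \left(-22 + 5214\right) = \frac{1}{8} \cdot \frac{1}{22} \cdot 5192 = \frac{59}{2} \approx 29.5$)
$H{\left(15,8 \right)} \left(-434 + r\right) = \left(-21 + 15\right) \left(-434 + \frac{59}{2}\right) = \left(-6\right) \left(- \frac{809}{2}\right) = 2427$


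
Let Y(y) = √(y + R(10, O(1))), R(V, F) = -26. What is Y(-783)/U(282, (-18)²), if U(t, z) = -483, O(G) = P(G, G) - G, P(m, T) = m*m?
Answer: -I*√809/483 ≈ -0.058888*I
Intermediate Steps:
P(m, T) = m²
O(G) = G² - G
Y(y) = √(-26 + y) (Y(y) = √(y - 26) = √(-26 + y))
Y(-783)/U(282, (-18)²) = √(-26 - 783)/(-483) = √(-809)*(-1/483) = (I*√809)*(-1/483) = -I*√809/483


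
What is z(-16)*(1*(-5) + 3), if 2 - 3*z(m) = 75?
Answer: 146/3 ≈ 48.667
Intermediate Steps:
z(m) = -73/3 (z(m) = 2/3 - 1/3*75 = 2/3 - 25 = -73/3)
z(-16)*(1*(-5) + 3) = -73*(1*(-5) + 3)/3 = -73*(-5 + 3)/3 = -73/3*(-2) = 146/3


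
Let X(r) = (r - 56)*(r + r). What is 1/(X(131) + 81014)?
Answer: 1/100664 ≈ 9.9340e-6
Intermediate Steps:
X(r) = 2*r*(-56 + r) (X(r) = (-56 + r)*(2*r) = 2*r*(-56 + r))
1/(X(131) + 81014) = 1/(2*131*(-56 + 131) + 81014) = 1/(2*131*75 + 81014) = 1/(19650 + 81014) = 1/100664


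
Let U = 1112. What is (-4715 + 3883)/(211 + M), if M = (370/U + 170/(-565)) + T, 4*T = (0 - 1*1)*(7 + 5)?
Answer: -52272896/13070225 ≈ -3.9994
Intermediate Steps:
T = -3 (T = ((0 - 1*1)*(7 + 5))/4 = ((0 - 1)*12)/4 = (-1*12)/4 = (¼)*(-12) = -3)
M = -186483/62828 (M = (370/1112 + 170/(-565)) - 3 = (370*(1/1112) + 170*(-1/565)) - 3 = (185/556 - 34/113) - 3 = 2001/62828 - 3 = -186483/62828 ≈ -2.9682)
(-4715 + 3883)/(211 + M) = (-4715 + 3883)/(211 - 186483/62828) = -832/13070225/62828 = -832*62828/13070225 = -52272896/13070225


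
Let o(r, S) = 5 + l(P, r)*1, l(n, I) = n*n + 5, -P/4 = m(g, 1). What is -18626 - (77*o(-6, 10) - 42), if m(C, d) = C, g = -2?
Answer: -24282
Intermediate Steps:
P = 8 (P = -4*(-2) = 8)
l(n, I) = 5 + n² (l(n, I) = n² + 5 = 5 + n²)
o(r, S) = 74 (o(r, S) = 5 + (5 + 8²)*1 = 5 + (5 + 64)*1 = 5 + 69*1 = 5 + 69 = 74)
-18626 - (77*o(-6, 10) - 42) = -18626 - (77*74 - 42) = -18626 - (5698 - 42) = -18626 - 1*5656 = -18626 - 5656 = -24282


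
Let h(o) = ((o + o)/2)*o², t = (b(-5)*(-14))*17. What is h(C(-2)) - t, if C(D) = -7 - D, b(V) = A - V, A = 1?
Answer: 1303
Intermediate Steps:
b(V) = 1 - V
t = -1428 (t = ((1 - 1*(-5))*(-14))*17 = ((1 + 5)*(-14))*17 = (6*(-14))*17 = -84*17 = -1428)
h(o) = o³ (h(o) = ((2*o)*(½))*o² = o*o² = o³)
h(C(-2)) - t = (-7 - 1*(-2))³ - 1*(-1428) = (-7 + 2)³ + 1428 = (-5)³ + 1428 = -125 + 1428 = 1303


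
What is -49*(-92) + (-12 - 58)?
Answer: 4438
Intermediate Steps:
-49*(-92) + (-12 - 58) = 4508 - 70 = 4438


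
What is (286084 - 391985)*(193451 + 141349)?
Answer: -35455654800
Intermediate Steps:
(286084 - 391985)*(193451 + 141349) = -105901*334800 = -35455654800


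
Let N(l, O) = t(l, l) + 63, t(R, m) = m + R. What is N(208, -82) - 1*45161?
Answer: -44682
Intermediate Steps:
t(R, m) = R + m
N(l, O) = 63 + 2*l (N(l, O) = (l + l) + 63 = 2*l + 63 = 63 + 2*l)
N(208, -82) - 1*45161 = (63 + 2*208) - 1*45161 = (63 + 416) - 45161 = 479 - 45161 = -44682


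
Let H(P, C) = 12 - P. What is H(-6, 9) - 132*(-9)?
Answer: 1206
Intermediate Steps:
H(-6, 9) - 132*(-9) = (12 - 1*(-6)) - 132*(-9) = (12 + 6) + 1188 = 18 + 1188 = 1206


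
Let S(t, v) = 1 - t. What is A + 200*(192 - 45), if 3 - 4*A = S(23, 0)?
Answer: 117625/4 ≈ 29406.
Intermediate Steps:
A = 25/4 (A = 3/4 - (1 - 1*23)/4 = 3/4 - (1 - 23)/4 = 3/4 - 1/4*(-22) = 3/4 + 11/2 = 25/4 ≈ 6.2500)
A + 200*(192 - 45) = 25/4 + 200*(192 - 45) = 25/4 + 200*147 = 25/4 + 29400 = 117625/4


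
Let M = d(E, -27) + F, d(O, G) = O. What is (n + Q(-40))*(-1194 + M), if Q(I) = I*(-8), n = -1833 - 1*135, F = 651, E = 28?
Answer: 848720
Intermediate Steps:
n = -1968 (n = -1833 - 135 = -1968)
Q(I) = -8*I
M = 679 (M = 28 + 651 = 679)
(n + Q(-40))*(-1194 + M) = (-1968 - 8*(-40))*(-1194 + 679) = (-1968 + 320)*(-515) = -1648*(-515) = 848720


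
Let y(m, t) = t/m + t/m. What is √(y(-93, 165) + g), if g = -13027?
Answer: 9*I*√154597/31 ≈ 114.15*I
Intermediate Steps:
y(m, t) = 2*t/m
√(y(-93, 165) + g) = √(2*165/(-93) - 13027) = √(2*165*(-1/93) - 13027) = √(-110/31 - 13027) = √(-403947/31) = 9*I*√154597/31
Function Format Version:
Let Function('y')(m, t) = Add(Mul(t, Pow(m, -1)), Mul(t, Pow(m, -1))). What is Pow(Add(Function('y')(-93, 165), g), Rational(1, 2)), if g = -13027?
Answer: Mul(Rational(9, 31), I, Pow(154597, Rational(1, 2))) ≈ Mul(114.15, I)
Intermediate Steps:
Function('y')(m, t) = Mul(2, t, Pow(m, -1))
Pow(Add(Function('y')(-93, 165), g), Rational(1, 2)) = Pow(Add(Mul(2, 165, Pow(-93, -1)), -13027), Rational(1, 2)) = Pow(Add(Mul(2, 165, Rational(-1, 93)), -13027), Rational(1, 2)) = Pow(Add(Rational(-110, 31), -13027), Rational(1, 2)) = Pow(Rational(-403947, 31), Rational(1, 2)) = Mul(Rational(9, 31), I, Pow(154597, Rational(1, 2)))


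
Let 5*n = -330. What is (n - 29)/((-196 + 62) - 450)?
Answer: 95/584 ≈ 0.16267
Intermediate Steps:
n = -66 (n = (⅕)*(-330) = -66)
(n - 29)/((-196 + 62) - 450) = (-66 - 29)/((-196 + 62) - 450) = -95/(-134 - 450) = -95/(-584) = -95*(-1/584) = 95/584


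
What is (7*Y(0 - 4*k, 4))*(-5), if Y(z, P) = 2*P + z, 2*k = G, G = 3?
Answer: -70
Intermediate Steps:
k = 3/2 (k = (½)*3 = 3/2 ≈ 1.5000)
Y(z, P) = z + 2*P
(7*Y(0 - 4*k, 4))*(-5) = (7*((0 - 4*3/2) + 2*4))*(-5) = (7*((0 - 6) + 8))*(-5) = (7*(-6 + 8))*(-5) = (7*2)*(-5) = 14*(-5) = -70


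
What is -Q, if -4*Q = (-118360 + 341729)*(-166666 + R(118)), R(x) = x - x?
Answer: -18614008877/2 ≈ -9.3070e+9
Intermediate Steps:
R(x) = 0
Q = 18614008877/2 (Q = -(-118360 + 341729)*(-166666 + 0)/4 = -223369*(-166666)/4 = -¼*(-37228017754) = 18614008877/2 ≈ 9.3070e+9)
-Q = -1*18614008877/2 = -18614008877/2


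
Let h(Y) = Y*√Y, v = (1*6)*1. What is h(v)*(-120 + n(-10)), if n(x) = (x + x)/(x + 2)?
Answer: -705*√6 ≈ -1726.9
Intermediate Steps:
v = 6 (v = 6*1 = 6)
h(Y) = Y^(3/2)
n(x) = 2*x/(2 + x) (n(x) = (2*x)/(2 + x) = 2*x/(2 + x))
h(v)*(-120 + n(-10)) = 6^(3/2)*(-120 + 2*(-10)/(2 - 10)) = (6*√6)*(-120 + 2*(-10)/(-8)) = (6*√6)*(-120 + 2*(-10)*(-⅛)) = (6*√6)*(-120 + 5/2) = (6*√6)*(-235/2) = -705*√6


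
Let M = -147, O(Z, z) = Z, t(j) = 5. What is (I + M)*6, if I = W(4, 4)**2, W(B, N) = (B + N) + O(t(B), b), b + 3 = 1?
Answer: 132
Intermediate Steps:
b = -2 (b = -3 + 1 = -2)
W(B, N) = 5 + B + N (W(B, N) = (B + N) + 5 = 5 + B + N)
I = 169 (I = (5 + 4 + 4)**2 = 13**2 = 169)
(I + M)*6 = (169 - 147)*6 = 22*6 = 132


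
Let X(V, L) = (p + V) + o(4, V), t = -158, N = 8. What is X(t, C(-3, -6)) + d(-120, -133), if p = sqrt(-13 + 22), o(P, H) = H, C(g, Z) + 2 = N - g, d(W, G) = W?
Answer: -433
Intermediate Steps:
C(g, Z) = 6 - g (C(g, Z) = -2 + (8 - g) = 6 - g)
p = 3 (p = sqrt(9) = 3)
X(V, L) = 3 + 2*V (X(V, L) = (3 + V) + V = 3 + 2*V)
X(t, C(-3, -6)) + d(-120, -133) = (3 + 2*(-158)) - 120 = (3 - 316) - 120 = -313 - 120 = -433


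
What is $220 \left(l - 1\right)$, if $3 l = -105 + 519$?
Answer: $30140$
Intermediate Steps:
$l = 138$ ($l = \frac{-105 + 519}{3} = \frac{1}{3} \cdot 414 = 138$)
$220 \left(l - 1\right) = 220 \left(138 - 1\right) = 220 \cdot 137 = 30140$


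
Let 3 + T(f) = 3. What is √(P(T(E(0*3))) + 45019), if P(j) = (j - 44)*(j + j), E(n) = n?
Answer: √45019 ≈ 212.18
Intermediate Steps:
T(f) = 0 (T(f) = -3 + 3 = 0)
P(j) = 2*j*(-44 + j) (P(j) = (-44 + j)*(2*j) = 2*j*(-44 + j))
√(P(T(E(0*3))) + 45019) = √(2*0*(-44 + 0) + 45019) = √(2*0*(-44) + 45019) = √(0 + 45019) = √45019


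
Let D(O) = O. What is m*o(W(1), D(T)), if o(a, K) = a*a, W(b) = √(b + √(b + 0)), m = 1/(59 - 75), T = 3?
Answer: -⅛ ≈ -0.12500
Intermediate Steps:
m = -1/16 (m = 1/(-16) = -1/16 ≈ -0.062500)
W(b) = √(b + √b)
o(a, K) = a²
m*o(W(1), D(T)) = -(√(1 + √1))²/16 = -(√(1 + 1))²/16 = -(√2)²/16 = -1/16*2 = -⅛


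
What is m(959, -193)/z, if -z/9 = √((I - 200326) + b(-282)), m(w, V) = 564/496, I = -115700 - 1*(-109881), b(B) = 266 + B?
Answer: 47*I*√206161/76691892 ≈ 0.00027826*I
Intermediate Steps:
I = -5819 (I = -115700 + 109881 = -5819)
m(w, V) = 141/124 (m(w, V) = 564*(1/496) = 141/124)
z = -9*I*√206161 (z = -9*√((-5819 - 200326) + (266 - 282)) = -9*√(-206145 - 16) = -9*I*√206161 ≈ -4086.4*I)
m(959, -193)/z = 141/(124*((-9*I*√206161))) = 141*(I*√206161/1855449)/124 = 47*I*√206161/76691892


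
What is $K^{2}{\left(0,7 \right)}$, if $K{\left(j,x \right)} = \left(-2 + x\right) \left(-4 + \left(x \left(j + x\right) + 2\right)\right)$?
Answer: $55225$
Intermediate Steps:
$K{\left(j,x \right)} = \left(-2 + x\right) \left(-2 + x \left(j + x\right)\right)$ ($K{\left(j,x \right)} = \left(-2 + x\right) \left(-4 + \left(2 + x \left(j + x\right)\right)\right) = \left(-2 + x\right) \left(-2 + x \left(j + x\right)\right)$)
$K^{2}{\left(0,7 \right)} = \left(4 + 7^{3} - 14 - 2 \cdot 7^{2} + 0 \cdot 7^{2} - 0 \cdot 7\right)^{2} = \left(4 + 343 - 14 - 98 + 0 \cdot 49 + 0\right)^{2} = \left(4 + 343 - 14 - 98 + 0 + 0\right)^{2} = 235^{2} = 55225$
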